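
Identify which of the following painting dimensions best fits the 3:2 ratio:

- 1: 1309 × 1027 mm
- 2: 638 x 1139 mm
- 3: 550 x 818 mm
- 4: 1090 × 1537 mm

Ratios (long/short): 1 ≈ 1.275; 2 ≈ 1.785; 3 ≈ 1.487; 4 ≈ 1.410.
3:2 ≈ 1.500; option 3 is nearest (Δ 0.013).

3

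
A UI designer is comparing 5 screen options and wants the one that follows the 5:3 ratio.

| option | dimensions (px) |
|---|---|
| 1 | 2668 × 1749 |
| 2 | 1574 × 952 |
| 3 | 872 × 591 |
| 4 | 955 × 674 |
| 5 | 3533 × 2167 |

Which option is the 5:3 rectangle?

Target 5:3 ≈ 1.667.
1: 1.525 (Δ0.142)  2: 1.653 (Δ0.014)  3: 1.475 (Δ0.192)  4: 1.417 (Δ0.250)  5: 1.630 (Δ0.037)

2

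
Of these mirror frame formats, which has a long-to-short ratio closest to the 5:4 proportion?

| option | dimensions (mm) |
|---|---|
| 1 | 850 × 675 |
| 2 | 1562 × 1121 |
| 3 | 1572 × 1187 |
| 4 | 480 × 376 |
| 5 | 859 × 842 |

1

Target 5:4 ≈ 1.250.
1: 1.259 (Δ0.009)  2: 1.393 (Δ0.143)  3: 1.324 (Δ0.074)  4: 1.277 (Δ0.027)  5: 1.020 (Δ0.230)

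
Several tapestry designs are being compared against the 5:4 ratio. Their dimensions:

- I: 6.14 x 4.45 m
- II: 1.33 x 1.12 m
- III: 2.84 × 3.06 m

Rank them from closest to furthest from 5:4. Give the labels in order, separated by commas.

I: 6.14/4.45 ≈ 1.380 → |1.380 − 1.250| = 0.130
II: 1.33/1.12 ≈ 1.188 → |1.188 − 1.250| = 0.062
III: 3.06/2.84 ≈ 1.077 → |1.077 − 1.250| = 0.173

II, I, III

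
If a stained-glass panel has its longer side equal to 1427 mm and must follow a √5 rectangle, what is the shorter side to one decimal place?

root-5 ≈ 2.23607.
Shorter side = 1427 ÷ 2.23607 ≈ 638.173 → 638.2 mm.

638.2 mm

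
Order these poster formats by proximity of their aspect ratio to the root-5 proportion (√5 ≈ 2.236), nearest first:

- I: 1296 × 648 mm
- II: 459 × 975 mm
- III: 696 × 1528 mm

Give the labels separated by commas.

III, II, I

Ratios: I = 1296 / 648 ≈ 2.000; II = 975 / 459 ≈ 2.124; III = 1528 / 696 ≈ 2.195.
|Δ from 2.236|: I 0.236; II 0.112; III 0.041.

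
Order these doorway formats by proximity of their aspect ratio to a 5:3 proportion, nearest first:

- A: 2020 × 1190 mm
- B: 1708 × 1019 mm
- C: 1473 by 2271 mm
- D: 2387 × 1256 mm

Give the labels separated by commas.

A: 2020/1190 ≈ 1.697 → |1.697 − 1.667| = 0.030
B: 1708/1019 ≈ 1.676 → |1.676 − 1.667| = 0.009
C: 2271/1473 ≈ 1.542 → |1.542 − 1.667| = 0.125
D: 2387/1256 ≈ 1.900 → |1.900 − 1.667| = 0.233

B, A, C, D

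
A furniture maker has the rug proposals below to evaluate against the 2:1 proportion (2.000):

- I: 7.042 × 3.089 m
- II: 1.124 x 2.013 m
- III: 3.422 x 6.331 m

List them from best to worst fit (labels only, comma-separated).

III, II, I

Ratios: I = 7.042 / 3.089 ≈ 2.280; II = 2.013 / 1.124 ≈ 1.791; III = 6.331 / 3.422 ≈ 1.850.
|Δ from 2.000|: I 0.280; II 0.209; III 0.150.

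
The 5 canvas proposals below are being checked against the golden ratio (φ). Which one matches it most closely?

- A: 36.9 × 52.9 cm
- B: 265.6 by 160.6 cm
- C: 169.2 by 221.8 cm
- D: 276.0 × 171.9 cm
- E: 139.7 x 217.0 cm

D

Target golden ratio ≈ 1.618.
A: 1.434 (Δ0.184)  B: 1.654 (Δ0.036)  C: 1.311 (Δ0.307)  D: 1.606 (Δ0.012)  E: 1.553 (Δ0.065)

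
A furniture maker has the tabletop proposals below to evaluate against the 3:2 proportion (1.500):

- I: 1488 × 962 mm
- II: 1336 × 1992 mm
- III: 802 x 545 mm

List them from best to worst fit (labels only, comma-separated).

Ratios: I = 1488 / 962 ≈ 1.547; II = 1992 / 1336 ≈ 1.491; III = 802 / 545 ≈ 1.472.
|Δ from 1.500|: I 0.047; II 0.009; III 0.028.

II, III, I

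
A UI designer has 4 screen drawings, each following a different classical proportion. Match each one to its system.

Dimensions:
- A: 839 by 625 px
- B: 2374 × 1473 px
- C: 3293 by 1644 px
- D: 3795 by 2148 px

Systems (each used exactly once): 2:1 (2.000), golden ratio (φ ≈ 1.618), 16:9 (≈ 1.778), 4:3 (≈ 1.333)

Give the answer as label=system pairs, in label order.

A=4:3, B=golden ratio, C=2:1, D=16:9

A = 839/625 ≈ 1.342 → 4:3 (1.333)
B = 2374/1473 ≈ 1.612 → golden ratio (1.618)
C = 3293/1644 ≈ 2.003 → 2:1 (2.000)
D = 3795/2148 ≈ 1.767 → 16:9 (1.778)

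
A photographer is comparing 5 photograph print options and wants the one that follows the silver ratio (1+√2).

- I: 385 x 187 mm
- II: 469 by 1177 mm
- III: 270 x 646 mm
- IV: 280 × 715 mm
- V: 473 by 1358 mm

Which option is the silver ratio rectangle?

III

Ratios (long/short): I ≈ 2.059; II ≈ 2.510; III ≈ 2.393; IV ≈ 2.554; V ≈ 2.871.
silver ratio ≈ 2.414; option III is nearest (Δ 0.021).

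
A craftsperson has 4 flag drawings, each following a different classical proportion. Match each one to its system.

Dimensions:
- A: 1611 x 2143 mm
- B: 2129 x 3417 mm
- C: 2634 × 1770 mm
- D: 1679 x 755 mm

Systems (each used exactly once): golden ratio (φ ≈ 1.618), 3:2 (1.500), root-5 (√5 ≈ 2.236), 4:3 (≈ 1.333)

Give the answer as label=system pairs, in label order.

A=4:3, B=golden ratio, C=3:2, D=root-5

Ratios: A ≈ 1.330; B ≈ 1.605; C ≈ 1.488; D ≈ 2.224.
Targets: golden ratio ≈ 1.618; 3:2 ≈ 1.500; root-5 ≈ 2.236; 4:3 ≈ 1.333.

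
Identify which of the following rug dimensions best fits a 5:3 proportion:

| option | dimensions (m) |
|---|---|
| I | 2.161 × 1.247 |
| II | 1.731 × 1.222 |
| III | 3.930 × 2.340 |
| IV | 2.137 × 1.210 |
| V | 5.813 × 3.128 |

III

Target 5:3 ≈ 1.667.
I: 1.733 (Δ0.066)  II: 1.417 (Δ0.250)  III: 1.679 (Δ0.012)  IV: 1.766 (Δ0.099)  V: 1.858 (Δ0.191)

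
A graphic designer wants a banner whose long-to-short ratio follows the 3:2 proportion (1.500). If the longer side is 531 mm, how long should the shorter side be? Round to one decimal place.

354.0 mm

3:2 = 1.50000.
Shorter side = 531 ÷ 1.50000 ≈ 354.000 → 354.0 mm.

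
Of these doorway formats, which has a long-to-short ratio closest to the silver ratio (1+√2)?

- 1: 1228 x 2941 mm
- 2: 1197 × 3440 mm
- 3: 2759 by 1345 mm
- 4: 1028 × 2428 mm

1

Ratios (long/short): 1 ≈ 2.395; 2 ≈ 2.874; 3 ≈ 2.051; 4 ≈ 2.362.
silver ratio ≈ 2.414; option 1 is nearest (Δ 0.019).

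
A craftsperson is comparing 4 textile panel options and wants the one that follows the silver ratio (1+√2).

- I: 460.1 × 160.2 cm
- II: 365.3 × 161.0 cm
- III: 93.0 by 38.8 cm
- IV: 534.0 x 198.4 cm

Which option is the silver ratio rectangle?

III

Ratios (long/short): I ≈ 2.872; II ≈ 2.269; III ≈ 2.397; IV ≈ 2.692.
silver ratio ≈ 2.414; option III is nearest (Δ 0.017).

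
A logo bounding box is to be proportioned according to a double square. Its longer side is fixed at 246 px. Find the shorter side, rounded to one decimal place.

123.0 px

2:1 = 2.00000.
Shorter side = 246 ÷ 2.00000 ≈ 123.000 → 123.0 px.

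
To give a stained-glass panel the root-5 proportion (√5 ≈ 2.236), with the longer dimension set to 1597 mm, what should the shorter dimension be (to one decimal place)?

root-5 ≈ 2.23607.
Shorter side = 1597 ÷ 2.23607 ≈ 714.199 → 714.2 mm.

714.2 mm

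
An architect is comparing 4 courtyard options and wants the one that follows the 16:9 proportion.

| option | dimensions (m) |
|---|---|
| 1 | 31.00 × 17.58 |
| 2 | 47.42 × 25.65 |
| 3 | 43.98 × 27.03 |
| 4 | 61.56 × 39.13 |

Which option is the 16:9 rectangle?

Ratios (long/short): 1 ≈ 1.763; 2 ≈ 1.849; 3 ≈ 1.627; 4 ≈ 1.573.
16:9 ≈ 1.778; option 1 is nearest (Δ 0.015).

1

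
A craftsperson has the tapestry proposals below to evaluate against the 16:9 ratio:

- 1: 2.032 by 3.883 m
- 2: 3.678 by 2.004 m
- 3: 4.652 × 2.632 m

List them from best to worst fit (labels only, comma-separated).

1: 3.883/2.032 ≈ 1.911 → |1.911 − 1.778| = 0.133
2: 3.678/2.004 ≈ 1.835 → |1.835 − 1.778| = 0.057
3: 4.652/2.632 ≈ 1.767 → |1.767 − 1.778| = 0.011

3, 2, 1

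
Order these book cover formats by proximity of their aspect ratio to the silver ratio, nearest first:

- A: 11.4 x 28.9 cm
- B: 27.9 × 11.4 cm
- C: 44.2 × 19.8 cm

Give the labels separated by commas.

Ratios: A = 28.9 / 11.4 ≈ 2.535; B = 27.9 / 11.4 ≈ 2.447; C = 44.2 / 19.8 ≈ 2.232.
|Δ from 2.414|: A 0.121; B 0.033; C 0.182.

B, A, C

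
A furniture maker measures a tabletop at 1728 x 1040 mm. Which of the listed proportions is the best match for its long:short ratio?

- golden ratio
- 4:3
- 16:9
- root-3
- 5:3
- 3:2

5:3

Ratio = 1728 / 1040 ≈ 1.662.
Distances: golden ratio 1.618 (Δ 0.044); 4:3 1.333 (Δ 0.329); 16:9 1.778 (Δ 0.116); root-3 1.732 (Δ 0.070); 5:3 1.667 (Δ 0.005); 3:2 1.500 (Δ 0.162).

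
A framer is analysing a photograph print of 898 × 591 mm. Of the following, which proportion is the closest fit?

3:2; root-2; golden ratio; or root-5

Ratio = 898 / 591 ≈ 1.519.
Distances: 3:2 1.500 (Δ 0.019); root-2 1.414 (Δ 0.105); golden ratio 1.618 (Δ 0.099); root-5 2.236 (Δ 0.717).

3:2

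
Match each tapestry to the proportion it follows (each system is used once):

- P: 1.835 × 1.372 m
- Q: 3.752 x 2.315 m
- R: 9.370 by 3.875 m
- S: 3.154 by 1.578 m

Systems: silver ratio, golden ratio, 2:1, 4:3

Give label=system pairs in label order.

Ratios: P ≈ 1.337; Q ≈ 1.621; R ≈ 2.418; S ≈ 1.999.
Targets: silver ratio ≈ 2.414; golden ratio ≈ 1.618; 2:1 ≈ 2.000; 4:3 ≈ 1.333.

P=4:3, Q=golden ratio, R=silver ratio, S=2:1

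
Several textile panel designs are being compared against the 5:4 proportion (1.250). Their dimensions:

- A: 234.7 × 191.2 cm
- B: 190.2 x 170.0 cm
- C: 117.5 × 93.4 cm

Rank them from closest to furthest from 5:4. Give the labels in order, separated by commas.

A: 234.7/191.2 ≈ 1.228 → |1.228 − 1.250| = 0.022
B: 190.2/170.0 ≈ 1.119 → |1.119 − 1.250| = 0.131
C: 117.5/93.4 ≈ 1.258 → |1.258 − 1.250| = 0.008

C, A, B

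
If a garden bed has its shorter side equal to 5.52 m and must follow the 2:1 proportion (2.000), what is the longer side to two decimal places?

11.04 m

2:1 = 2.00000.
Longer side = 5.52 × 2.00000 ≈ 11.0400 → 11.04 m.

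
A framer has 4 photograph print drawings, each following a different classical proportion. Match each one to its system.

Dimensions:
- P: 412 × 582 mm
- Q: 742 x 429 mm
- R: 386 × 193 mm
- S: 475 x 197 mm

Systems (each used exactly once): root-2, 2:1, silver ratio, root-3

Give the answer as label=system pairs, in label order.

P=root-2, Q=root-3, R=2:1, S=silver ratio

P = 582/412 ≈ 1.413 → root-2 (1.414)
Q = 742/429 ≈ 1.730 → root-3 (1.732)
R = 386/193 ≈ 2.000 → 2:1 (2.000)
S = 475/197 ≈ 2.411 → silver ratio (2.414)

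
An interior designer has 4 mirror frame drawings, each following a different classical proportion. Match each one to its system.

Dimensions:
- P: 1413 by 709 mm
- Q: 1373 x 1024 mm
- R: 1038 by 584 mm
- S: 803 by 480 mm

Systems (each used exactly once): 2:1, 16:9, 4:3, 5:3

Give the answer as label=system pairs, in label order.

P = 1413/709 ≈ 1.993 → 2:1 (2.000)
Q = 1373/1024 ≈ 1.341 → 4:3 (1.333)
R = 1038/584 ≈ 1.777 → 16:9 (1.778)
S = 803/480 ≈ 1.673 → 5:3 (1.667)

P=2:1, Q=4:3, R=16:9, S=5:3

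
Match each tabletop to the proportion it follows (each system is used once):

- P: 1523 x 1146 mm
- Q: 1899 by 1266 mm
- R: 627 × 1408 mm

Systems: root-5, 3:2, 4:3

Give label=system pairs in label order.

P=4:3, Q=3:2, R=root-5

Ratios: P ≈ 1.329; Q ≈ 1.500; R ≈ 2.246.
Targets: root-5 ≈ 2.236; 3:2 ≈ 1.500; 4:3 ≈ 1.333.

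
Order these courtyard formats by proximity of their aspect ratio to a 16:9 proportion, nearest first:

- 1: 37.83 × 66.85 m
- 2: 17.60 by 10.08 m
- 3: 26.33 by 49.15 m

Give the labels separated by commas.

Ratios: 1 = 66.85 / 37.83 ≈ 1.767; 2 = 17.60 / 10.08 ≈ 1.746; 3 = 49.15 / 26.33 ≈ 1.867.
|Δ from 1.778|: 1 0.011; 2 0.032; 3 0.089.

1, 2, 3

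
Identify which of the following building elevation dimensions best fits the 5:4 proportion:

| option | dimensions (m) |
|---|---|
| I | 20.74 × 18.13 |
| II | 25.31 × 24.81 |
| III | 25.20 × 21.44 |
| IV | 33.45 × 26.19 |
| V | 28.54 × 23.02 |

V

Target 5:4 ≈ 1.250.
I: 1.144 (Δ0.106)  II: 1.020 (Δ0.230)  III: 1.175 (Δ0.075)  IV: 1.277 (Δ0.027)  V: 1.240 (Δ0.010)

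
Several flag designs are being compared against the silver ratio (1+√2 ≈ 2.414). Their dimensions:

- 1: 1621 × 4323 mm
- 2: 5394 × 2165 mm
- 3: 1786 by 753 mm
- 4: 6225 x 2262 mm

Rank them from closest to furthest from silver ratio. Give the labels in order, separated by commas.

Ratios: 1 = 4323 / 1621 ≈ 2.667; 2 = 5394 / 2165 ≈ 2.491; 3 = 1786 / 753 ≈ 2.372; 4 = 6225 / 2262 ≈ 2.752.
|Δ from 2.414|: 1 0.253; 2 0.077; 3 0.042; 4 0.338.

3, 2, 1, 4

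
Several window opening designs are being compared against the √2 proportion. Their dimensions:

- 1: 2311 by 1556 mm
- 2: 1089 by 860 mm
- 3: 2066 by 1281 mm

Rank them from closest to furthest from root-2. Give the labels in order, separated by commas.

Ratios: 1 = 2311 / 1556 ≈ 1.485; 2 = 1089 / 860 ≈ 1.266; 3 = 2066 / 1281 ≈ 1.613.
|Δ from 1.414|: 1 0.071; 2 0.148; 3 0.199.

1, 2, 3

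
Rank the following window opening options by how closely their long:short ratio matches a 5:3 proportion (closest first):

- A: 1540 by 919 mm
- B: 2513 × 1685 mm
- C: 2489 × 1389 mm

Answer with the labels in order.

Ratios: A = 1540 / 919 ≈ 1.676; B = 2513 / 1685 ≈ 1.491; C = 2489 / 1389 ≈ 1.792.
|Δ from 1.667|: A 0.009; B 0.176; C 0.125.

A, C, B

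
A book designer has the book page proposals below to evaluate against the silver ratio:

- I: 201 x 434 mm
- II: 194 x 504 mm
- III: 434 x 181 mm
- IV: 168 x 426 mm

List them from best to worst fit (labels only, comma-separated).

Ratios: I = 434 / 201 ≈ 2.159; II = 504 / 194 ≈ 2.598; III = 434 / 181 ≈ 2.398; IV = 426 / 168 ≈ 2.536.
|Δ from 2.414|: I 0.255; II 0.184; III 0.016; IV 0.122.

III, IV, II, I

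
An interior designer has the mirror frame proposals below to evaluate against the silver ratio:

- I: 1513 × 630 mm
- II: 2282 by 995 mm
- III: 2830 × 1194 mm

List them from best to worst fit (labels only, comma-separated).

I, III, II

Ratios: I = 1513 / 630 ≈ 2.402; II = 2282 / 995 ≈ 2.293; III = 2830 / 1194 ≈ 2.370.
|Δ from 2.414|: I 0.012; II 0.121; III 0.044.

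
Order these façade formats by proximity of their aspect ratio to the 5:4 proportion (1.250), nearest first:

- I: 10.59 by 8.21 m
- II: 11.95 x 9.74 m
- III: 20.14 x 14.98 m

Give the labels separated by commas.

II, I, III

I: 10.59/8.21 ≈ 1.290 → |1.290 − 1.250| = 0.040
II: 11.95/9.74 ≈ 1.227 → |1.227 − 1.250| = 0.023
III: 20.14/14.98 ≈ 1.344 → |1.344 − 1.250| = 0.094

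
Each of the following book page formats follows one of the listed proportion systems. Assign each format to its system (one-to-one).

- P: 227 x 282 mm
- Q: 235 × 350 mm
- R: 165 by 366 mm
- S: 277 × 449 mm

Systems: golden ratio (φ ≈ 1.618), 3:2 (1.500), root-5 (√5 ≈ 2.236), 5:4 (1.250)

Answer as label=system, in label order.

Ratios: P ≈ 1.242; Q ≈ 1.489; R ≈ 2.218; S ≈ 1.621.
Targets: golden ratio ≈ 1.618; 3:2 ≈ 1.500; root-5 ≈ 2.236; 5:4 ≈ 1.250.

P=5:4, Q=3:2, R=root-5, S=golden ratio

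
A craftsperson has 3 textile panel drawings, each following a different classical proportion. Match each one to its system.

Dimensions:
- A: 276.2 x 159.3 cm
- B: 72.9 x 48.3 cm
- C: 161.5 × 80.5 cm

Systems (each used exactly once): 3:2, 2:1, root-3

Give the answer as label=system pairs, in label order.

A=root-3, B=3:2, C=2:1

A = 276.2/159.3 ≈ 1.734 → root-3 (1.732)
B = 72.9/48.3 ≈ 1.509 → 3:2 (1.500)
C = 161.5/80.5 ≈ 2.006 → 2:1 (2.000)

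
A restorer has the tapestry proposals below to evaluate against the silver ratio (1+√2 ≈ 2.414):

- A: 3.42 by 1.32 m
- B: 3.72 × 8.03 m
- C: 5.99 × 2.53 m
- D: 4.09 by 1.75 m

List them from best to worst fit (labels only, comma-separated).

Ratios: A = 3.42 / 1.32 ≈ 2.591; B = 8.03 / 3.72 ≈ 2.159; C = 5.99 / 2.53 ≈ 2.368; D = 4.09 / 1.75 ≈ 2.337.
|Δ from 2.414|: A 0.177; B 0.255; C 0.046; D 0.077.

C, D, A, B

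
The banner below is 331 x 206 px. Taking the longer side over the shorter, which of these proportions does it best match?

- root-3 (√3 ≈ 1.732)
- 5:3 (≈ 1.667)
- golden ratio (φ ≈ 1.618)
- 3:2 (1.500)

Ratio = 331 / 206 ≈ 1.607.
Distances: root-3 1.732 (Δ 0.125); 5:3 1.667 (Δ 0.060); golden ratio 1.618 (Δ 0.011); 3:2 1.500 (Δ 0.107).

golden ratio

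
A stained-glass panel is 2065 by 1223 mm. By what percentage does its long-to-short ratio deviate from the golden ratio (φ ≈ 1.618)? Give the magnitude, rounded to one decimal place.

4.4%

Ratio = 2065 / 1223 ≈ 1.6885.
Ideal golden ratio ≈ 1.6180. |1.6885 − 1.6180| / 1.6180 ≈ 4.36% → 4.4%.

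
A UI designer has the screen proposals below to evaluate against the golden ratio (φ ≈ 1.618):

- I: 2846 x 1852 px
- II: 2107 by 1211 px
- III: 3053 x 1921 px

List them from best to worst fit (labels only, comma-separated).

I: 2846/1852 ≈ 1.537 → |1.537 − 1.618| = 0.081
II: 2107/1211 ≈ 1.740 → |1.740 − 1.618| = 0.122
III: 3053/1921 ≈ 1.589 → |1.589 − 1.618| = 0.029

III, I, II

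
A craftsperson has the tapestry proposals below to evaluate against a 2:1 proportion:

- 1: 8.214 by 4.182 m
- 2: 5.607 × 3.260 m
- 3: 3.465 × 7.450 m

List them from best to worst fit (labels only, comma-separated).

1, 3, 2

Ratios: 1 = 8.214 / 4.182 ≈ 1.964; 2 = 5.607 / 3.260 ≈ 1.720; 3 = 7.450 / 3.465 ≈ 2.150.
|Δ from 2.000|: 1 0.036; 2 0.280; 3 0.150.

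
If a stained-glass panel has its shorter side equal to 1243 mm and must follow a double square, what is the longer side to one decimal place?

2:1 = 2.00000.
Longer side = 1243 × 2.00000 ≈ 2486.000 → 2486.0 mm.

2486.0 mm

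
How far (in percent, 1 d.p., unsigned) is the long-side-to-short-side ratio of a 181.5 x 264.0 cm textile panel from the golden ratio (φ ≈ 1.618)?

Ratio = 264.0 / 181.5 ≈ 1.4545.
Ideal golden ratio ≈ 1.6180. |1.4545 − 1.6180| / 1.6180 ≈ 10.11% → 10.1%.

10.1%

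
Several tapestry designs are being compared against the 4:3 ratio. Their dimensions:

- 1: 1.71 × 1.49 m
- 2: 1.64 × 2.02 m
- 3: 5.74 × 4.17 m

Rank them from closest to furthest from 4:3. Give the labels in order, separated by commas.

1: 1.71/1.49 ≈ 1.148 → |1.148 − 1.333| = 0.185
2: 2.02/1.64 ≈ 1.232 → |1.232 − 1.333| = 0.101
3: 5.74/4.17 ≈ 1.376 → |1.376 − 1.333| = 0.043

3, 2, 1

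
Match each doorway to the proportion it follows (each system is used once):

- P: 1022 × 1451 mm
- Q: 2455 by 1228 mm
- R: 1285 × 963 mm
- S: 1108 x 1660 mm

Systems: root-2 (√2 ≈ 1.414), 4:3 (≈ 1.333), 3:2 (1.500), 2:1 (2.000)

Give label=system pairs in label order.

Ratios: P ≈ 1.420; Q ≈ 1.999; R ≈ 1.334; S ≈ 1.498.
Targets: root-2 ≈ 1.414; 4:3 ≈ 1.333; 3:2 ≈ 1.500; 2:1 ≈ 2.000.

P=root-2, Q=2:1, R=4:3, S=3:2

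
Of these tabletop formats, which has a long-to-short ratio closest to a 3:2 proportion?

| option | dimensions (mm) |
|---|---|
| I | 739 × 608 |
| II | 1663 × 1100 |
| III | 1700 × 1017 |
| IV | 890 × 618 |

Target 3:2 ≈ 1.500.
I: 1.215 (Δ0.285)  II: 1.512 (Δ0.012)  III: 1.672 (Δ0.172)  IV: 1.440 (Δ0.060)

II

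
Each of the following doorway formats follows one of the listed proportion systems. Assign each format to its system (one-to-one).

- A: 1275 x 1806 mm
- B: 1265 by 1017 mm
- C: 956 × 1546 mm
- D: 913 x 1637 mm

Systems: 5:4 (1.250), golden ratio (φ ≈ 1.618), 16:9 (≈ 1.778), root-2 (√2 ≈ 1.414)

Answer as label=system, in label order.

A=root-2, B=5:4, C=golden ratio, D=16:9

A = 1806/1275 ≈ 1.416 → root-2 (1.414)
B = 1265/1017 ≈ 1.244 → 5:4 (1.250)
C = 1546/956 ≈ 1.617 → golden ratio (1.618)
D = 1637/913 ≈ 1.793 → 16:9 (1.778)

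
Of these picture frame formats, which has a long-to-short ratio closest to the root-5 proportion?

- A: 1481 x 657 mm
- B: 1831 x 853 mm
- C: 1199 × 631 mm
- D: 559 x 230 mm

A

Target root-5 ≈ 2.236.
A: 2.254 (Δ0.018)  B: 2.147 (Δ0.089)  C: 1.900 (Δ0.336)  D: 2.430 (Δ0.194)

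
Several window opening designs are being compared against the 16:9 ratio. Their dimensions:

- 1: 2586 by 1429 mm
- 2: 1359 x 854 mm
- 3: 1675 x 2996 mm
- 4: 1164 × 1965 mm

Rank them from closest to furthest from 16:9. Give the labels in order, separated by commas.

3, 1, 4, 2

Ratios: 1 = 2586 / 1429 ≈ 1.810; 2 = 1359 / 854 ≈ 1.591; 3 = 2996 / 1675 ≈ 1.789; 4 = 1965 / 1164 ≈ 1.688.
|Δ from 1.778|: 1 0.032; 2 0.187; 3 0.011; 4 0.090.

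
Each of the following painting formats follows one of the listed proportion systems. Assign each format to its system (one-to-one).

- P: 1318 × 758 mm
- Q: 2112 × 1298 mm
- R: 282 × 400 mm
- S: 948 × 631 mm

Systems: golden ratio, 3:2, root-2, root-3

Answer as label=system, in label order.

Ratios: P ≈ 1.739; Q ≈ 1.627; R ≈ 1.418; S ≈ 1.502.
Targets: golden ratio ≈ 1.618; 3:2 ≈ 1.500; root-2 ≈ 1.414; root-3 ≈ 1.732.

P=root-3, Q=golden ratio, R=root-2, S=3:2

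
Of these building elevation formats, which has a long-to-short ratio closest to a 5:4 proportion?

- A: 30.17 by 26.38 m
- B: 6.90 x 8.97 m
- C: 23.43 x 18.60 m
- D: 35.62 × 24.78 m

C

Ratios (long/short): A ≈ 1.144; B ≈ 1.300; C ≈ 1.260; D ≈ 1.437.
5:4 ≈ 1.250; option C is nearest (Δ 0.010).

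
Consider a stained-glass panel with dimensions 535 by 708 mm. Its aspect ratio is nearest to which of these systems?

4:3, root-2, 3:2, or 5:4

4:3

Ratio = 708 / 535 ≈ 1.323.
Distances: 4:3 1.333 (Δ 0.010); root-2 1.414 (Δ 0.091); 3:2 1.500 (Δ 0.177); 5:4 1.250 (Δ 0.073).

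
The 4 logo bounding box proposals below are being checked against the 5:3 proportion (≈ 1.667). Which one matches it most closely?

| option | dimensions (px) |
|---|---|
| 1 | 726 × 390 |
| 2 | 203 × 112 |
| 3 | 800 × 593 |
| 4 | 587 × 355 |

Target 5:3 ≈ 1.667.
1: 1.862 (Δ0.195)  2: 1.812 (Δ0.145)  3: 1.349 (Δ0.318)  4: 1.654 (Δ0.013)

4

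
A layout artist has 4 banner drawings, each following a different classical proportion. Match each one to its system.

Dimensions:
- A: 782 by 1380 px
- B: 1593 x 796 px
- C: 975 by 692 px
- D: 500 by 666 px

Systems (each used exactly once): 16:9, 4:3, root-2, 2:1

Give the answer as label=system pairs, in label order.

Ratios: A ≈ 1.765; B ≈ 2.001; C ≈ 1.409; D ≈ 1.332.
Targets: 16:9 ≈ 1.778; 4:3 ≈ 1.333; root-2 ≈ 1.414; 2:1 ≈ 2.000.

A=16:9, B=2:1, C=root-2, D=4:3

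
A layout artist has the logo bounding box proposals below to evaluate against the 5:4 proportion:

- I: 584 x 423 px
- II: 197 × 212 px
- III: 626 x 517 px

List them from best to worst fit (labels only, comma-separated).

III, I, II

I: 584/423 ≈ 1.381 → |1.381 − 1.250| = 0.131
II: 212/197 ≈ 1.076 → |1.076 − 1.250| = 0.174
III: 626/517 ≈ 1.211 → |1.211 − 1.250| = 0.039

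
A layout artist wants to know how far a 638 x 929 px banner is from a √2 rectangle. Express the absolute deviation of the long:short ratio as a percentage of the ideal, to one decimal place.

Ratio = 929 / 638 ≈ 1.4561.
Ideal root-2 ≈ 1.4142. |1.4561 − 1.4142| / 1.4142 ≈ 2.96% → 3.0%.

3.0%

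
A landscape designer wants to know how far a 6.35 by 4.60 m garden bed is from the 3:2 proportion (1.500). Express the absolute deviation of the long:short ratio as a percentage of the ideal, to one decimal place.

Ratio = 6.35 / 4.60 ≈ 1.3804.
Ideal 3:2 = 1.5000. |1.3804 − 1.5000| / 1.5000 ≈ 7.97% → 8.0%.

8.0%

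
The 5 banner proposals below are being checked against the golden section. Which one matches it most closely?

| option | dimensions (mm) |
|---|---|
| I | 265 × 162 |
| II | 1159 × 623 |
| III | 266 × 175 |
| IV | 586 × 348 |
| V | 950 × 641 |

I

Ratios (long/short): I ≈ 1.636; II ≈ 1.860; III ≈ 1.520; IV ≈ 1.684; V ≈ 1.482.
golden ratio ≈ 1.618; option I is nearest (Δ 0.018).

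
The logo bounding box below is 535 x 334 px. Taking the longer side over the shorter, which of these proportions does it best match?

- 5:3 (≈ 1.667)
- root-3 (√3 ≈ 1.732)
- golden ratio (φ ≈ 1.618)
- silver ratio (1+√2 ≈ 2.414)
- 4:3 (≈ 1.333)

golden ratio

535/334 ≈ 1.602. Nearest candidates are golden ratio (1.618, off by 0.016) and 5:3 (1.667, off by 0.065).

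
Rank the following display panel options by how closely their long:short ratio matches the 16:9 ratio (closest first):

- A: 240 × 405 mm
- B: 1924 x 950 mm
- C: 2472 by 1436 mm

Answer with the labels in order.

C, A, B

Ratios: A = 405 / 240 ≈ 1.688; B = 1924 / 950 ≈ 2.025; C = 2472 / 1436 ≈ 1.721.
|Δ from 1.778|: A 0.090; B 0.247; C 0.057.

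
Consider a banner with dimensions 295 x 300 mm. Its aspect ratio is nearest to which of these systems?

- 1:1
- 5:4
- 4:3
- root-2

Ratio = 300 / 295 ≈ 1.017.
Distances: 1:1 1.000 (Δ 0.017); 5:4 1.250 (Δ 0.233); 4:3 1.333 (Δ 0.316); root-2 1.414 (Δ 0.397).

1:1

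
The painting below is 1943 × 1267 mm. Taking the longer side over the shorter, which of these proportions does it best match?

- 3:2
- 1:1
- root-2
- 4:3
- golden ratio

3:2

1943/1267 ≈ 1.534. Nearest candidates are 3:2 (1.500, off by 0.034) and golden ratio (1.618, off by 0.084).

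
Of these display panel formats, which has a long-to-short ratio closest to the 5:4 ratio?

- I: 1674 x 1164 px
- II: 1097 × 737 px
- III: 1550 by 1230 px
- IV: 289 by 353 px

Ratios (long/short): I ≈ 1.438; II ≈ 1.488; III ≈ 1.260; IV ≈ 1.221.
5:4 ≈ 1.250; option III is nearest (Δ 0.010).

III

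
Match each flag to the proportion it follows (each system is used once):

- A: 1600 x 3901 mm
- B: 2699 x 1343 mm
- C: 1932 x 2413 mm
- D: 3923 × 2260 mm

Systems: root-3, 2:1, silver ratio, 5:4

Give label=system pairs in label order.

Ratios: A ≈ 2.438; B ≈ 2.010; C ≈ 1.249; D ≈ 1.736.
Targets: root-3 ≈ 1.732; 2:1 ≈ 2.000; silver ratio ≈ 2.414; 5:4 ≈ 1.250.

A=silver ratio, B=2:1, C=5:4, D=root-3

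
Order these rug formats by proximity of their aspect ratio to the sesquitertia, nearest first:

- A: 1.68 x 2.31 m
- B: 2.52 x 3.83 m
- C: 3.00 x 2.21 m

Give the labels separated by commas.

C, A, B

A: 2.31/1.68 ≈ 1.375 → |1.375 − 1.333| = 0.042
B: 3.83/2.52 ≈ 1.520 → |1.520 − 1.333| = 0.187
C: 3.00/2.21 ≈ 1.357 → |1.357 − 1.333| = 0.024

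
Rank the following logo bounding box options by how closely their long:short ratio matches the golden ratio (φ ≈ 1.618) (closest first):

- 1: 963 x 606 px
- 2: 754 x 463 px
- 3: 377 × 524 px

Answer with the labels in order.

2, 1, 3

Ratios: 1 = 963 / 606 ≈ 1.589; 2 = 754 / 463 ≈ 1.629; 3 = 524 / 377 ≈ 1.390.
|Δ from 1.618|: 1 0.029; 2 0.011; 3 0.228.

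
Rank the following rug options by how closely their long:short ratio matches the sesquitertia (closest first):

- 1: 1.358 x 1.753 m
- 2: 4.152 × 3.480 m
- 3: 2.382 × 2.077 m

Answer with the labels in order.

1, 2, 3

1: 1.753/1.358 ≈ 1.291 → |1.291 − 1.333| = 0.042
2: 4.152/3.480 ≈ 1.193 → |1.193 − 1.333| = 0.140
3: 2.382/2.077 ≈ 1.147 → |1.147 − 1.333| = 0.186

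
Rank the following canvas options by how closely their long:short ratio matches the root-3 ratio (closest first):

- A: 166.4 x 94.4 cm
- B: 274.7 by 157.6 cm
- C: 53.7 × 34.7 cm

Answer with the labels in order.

Ratios: A = 166.4 / 94.4 ≈ 1.763; B = 274.7 / 157.6 ≈ 1.743; C = 53.7 / 34.7 ≈ 1.548.
|Δ from 1.732|: A 0.031; B 0.011; C 0.184.

B, A, C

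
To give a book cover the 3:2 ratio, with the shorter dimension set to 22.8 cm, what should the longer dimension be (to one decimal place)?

3:2 = 1.50000.
Longer side = 22.8 × 1.50000 ≈ 34.200 → 34.2 cm.

34.2 cm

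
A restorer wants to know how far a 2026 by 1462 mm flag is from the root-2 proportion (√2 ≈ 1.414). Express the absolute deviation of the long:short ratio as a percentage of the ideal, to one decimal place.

2.0%

Ratio = 2026 / 1462 ≈ 1.3858.
Ideal root-2 ≈ 1.4142. |1.3858 − 1.4142| / 1.4142 ≈ 2.01% → 2.0%.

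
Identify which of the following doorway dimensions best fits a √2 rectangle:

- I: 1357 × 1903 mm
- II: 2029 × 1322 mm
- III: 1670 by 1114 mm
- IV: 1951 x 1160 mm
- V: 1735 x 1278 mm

Target root-2 ≈ 1.414.
I: 1.402 (Δ0.012)  II: 1.535 (Δ0.121)  III: 1.499 (Δ0.085)  IV: 1.682 (Δ0.268)  V: 1.358 (Δ0.056)

I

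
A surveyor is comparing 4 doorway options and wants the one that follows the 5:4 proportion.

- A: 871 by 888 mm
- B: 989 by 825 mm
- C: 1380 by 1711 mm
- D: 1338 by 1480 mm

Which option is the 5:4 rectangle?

C

Ratios (long/short): A ≈ 1.020; B ≈ 1.199; C ≈ 1.240; D ≈ 1.106.
5:4 ≈ 1.250; option C is nearest (Δ 0.010).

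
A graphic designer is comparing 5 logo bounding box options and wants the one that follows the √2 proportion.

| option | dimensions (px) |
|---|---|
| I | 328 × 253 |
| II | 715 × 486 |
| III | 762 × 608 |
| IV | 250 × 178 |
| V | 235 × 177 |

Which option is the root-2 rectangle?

IV

Ratios (long/short): I ≈ 1.296; II ≈ 1.471; III ≈ 1.253; IV ≈ 1.404; V ≈ 1.328.
root-2 ≈ 1.414; option IV is nearest (Δ 0.010).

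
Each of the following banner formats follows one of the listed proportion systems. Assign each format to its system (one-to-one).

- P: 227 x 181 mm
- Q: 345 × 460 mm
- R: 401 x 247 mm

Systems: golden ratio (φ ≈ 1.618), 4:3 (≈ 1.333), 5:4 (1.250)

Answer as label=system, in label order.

P=5:4, Q=4:3, R=golden ratio

Ratios: P ≈ 1.254; Q ≈ 1.333; R ≈ 1.623.
Targets: golden ratio ≈ 1.618; 4:3 ≈ 1.333; 5:4 ≈ 1.250.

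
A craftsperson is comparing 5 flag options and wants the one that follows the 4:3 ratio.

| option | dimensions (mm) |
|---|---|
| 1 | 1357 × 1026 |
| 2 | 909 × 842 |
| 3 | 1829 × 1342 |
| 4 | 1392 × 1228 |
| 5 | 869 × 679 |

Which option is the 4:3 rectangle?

1

Target 4:3 ≈ 1.333.
1: 1.323 (Δ0.010)  2: 1.080 (Δ0.253)  3: 1.363 (Δ0.030)  4: 1.134 (Δ0.199)  5: 1.280 (Δ0.053)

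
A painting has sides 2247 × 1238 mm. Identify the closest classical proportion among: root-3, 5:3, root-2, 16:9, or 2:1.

2247/1238 ≈ 1.815. Nearest candidates are 16:9 (1.778, off by 0.037) and root-3 (1.732, off by 0.083).

16:9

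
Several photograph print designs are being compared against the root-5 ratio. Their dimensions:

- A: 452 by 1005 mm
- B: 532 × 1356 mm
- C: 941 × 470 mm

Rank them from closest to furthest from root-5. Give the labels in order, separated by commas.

A, C, B

Ratios: A = 1005 / 452 ≈ 2.223; B = 1356 / 532 ≈ 2.549; C = 941 / 470 ≈ 2.002.
|Δ from 2.236|: A 0.013; B 0.313; C 0.234.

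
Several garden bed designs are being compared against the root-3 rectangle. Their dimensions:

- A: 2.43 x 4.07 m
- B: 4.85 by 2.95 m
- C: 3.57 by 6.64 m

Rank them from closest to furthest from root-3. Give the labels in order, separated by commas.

Ratios: A = 4.07 / 2.43 ≈ 1.675; B = 4.85 / 2.95 ≈ 1.644; C = 6.64 / 3.57 ≈ 1.860.
|Δ from 1.732|: A 0.057; B 0.088; C 0.128.

A, B, C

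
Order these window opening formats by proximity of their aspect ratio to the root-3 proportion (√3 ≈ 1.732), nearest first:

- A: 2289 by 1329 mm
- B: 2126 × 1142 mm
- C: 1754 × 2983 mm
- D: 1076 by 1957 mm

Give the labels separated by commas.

A: 2289/1329 ≈ 1.722 → |1.722 − 1.732| = 0.010
B: 2126/1142 ≈ 1.862 → |1.862 − 1.732| = 0.130
C: 2983/1754 ≈ 1.701 → |1.701 − 1.732| = 0.031
D: 1957/1076 ≈ 1.819 → |1.819 − 1.732| = 0.087

A, C, D, B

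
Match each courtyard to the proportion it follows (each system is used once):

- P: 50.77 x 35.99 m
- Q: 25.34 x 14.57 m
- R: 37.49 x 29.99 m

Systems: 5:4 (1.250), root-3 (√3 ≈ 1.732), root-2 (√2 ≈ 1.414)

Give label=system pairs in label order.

P=root-2, Q=root-3, R=5:4

P = 50.77/35.99 ≈ 1.411 → root-2 (1.414)
Q = 25.34/14.57 ≈ 1.739 → root-3 (1.732)
R = 37.49/29.99 ≈ 1.250 → 5:4 (1.250)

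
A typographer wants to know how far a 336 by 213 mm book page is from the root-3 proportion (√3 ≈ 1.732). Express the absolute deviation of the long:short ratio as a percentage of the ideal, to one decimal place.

8.9%

Ratio = 336 / 213 ≈ 1.5775.
Ideal root-3 ≈ 1.7321. |1.5775 − 1.7321| / 1.7321 ≈ 8.93% → 8.9%.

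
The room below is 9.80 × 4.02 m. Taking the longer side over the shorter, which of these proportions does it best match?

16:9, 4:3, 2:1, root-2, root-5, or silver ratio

silver ratio

9.80/4.02 ≈ 2.438. Nearest candidates are silver ratio (2.414, off by 0.024) and root-5 (2.236, off by 0.202).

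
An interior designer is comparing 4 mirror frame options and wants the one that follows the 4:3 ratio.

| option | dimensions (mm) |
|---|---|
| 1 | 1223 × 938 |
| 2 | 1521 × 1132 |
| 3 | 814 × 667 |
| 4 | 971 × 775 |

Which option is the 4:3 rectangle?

Target 4:3 ≈ 1.333.
1: 1.304 (Δ0.029)  2: 1.344 (Δ0.011)  3: 1.220 (Δ0.113)  4: 1.253 (Δ0.080)

2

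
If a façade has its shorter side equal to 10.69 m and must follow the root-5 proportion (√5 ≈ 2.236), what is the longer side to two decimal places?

23.90 m

root-5 ≈ 2.23607.
Longer side = 10.69 × 2.23607 ≈ 23.9036 → 23.90 m.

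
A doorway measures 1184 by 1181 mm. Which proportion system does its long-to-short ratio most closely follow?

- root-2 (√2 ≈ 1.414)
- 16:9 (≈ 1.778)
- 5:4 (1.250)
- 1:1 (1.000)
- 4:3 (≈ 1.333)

1:1

1184/1181 ≈ 1.003. Nearest candidates are 1:1 (1.000, off by 0.003) and 5:4 (1.250, off by 0.247).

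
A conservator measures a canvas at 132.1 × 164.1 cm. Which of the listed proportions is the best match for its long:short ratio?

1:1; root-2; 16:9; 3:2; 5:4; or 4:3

164.1/132.1 ≈ 1.242. Nearest candidates are 5:4 (1.250, off by 0.008) and 4:3 (1.333, off by 0.091).

5:4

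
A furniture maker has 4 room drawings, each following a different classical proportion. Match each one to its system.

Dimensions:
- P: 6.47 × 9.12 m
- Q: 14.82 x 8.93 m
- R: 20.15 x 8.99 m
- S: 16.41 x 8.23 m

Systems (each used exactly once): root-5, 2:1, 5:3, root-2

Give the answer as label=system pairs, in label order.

Ratios: P ≈ 1.410; Q ≈ 1.660; R ≈ 2.241; S ≈ 1.994.
Targets: root-5 ≈ 2.236; 2:1 ≈ 2.000; 5:3 ≈ 1.667; root-2 ≈ 1.414.

P=root-2, Q=5:3, R=root-5, S=2:1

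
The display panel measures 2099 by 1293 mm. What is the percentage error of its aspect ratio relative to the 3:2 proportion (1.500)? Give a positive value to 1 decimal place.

Ratio = 2099 / 1293 ≈ 1.6234.
Ideal 3:2 = 1.5000. |1.6234 − 1.5000| / 1.5000 ≈ 8.23% → 8.2%.

8.2%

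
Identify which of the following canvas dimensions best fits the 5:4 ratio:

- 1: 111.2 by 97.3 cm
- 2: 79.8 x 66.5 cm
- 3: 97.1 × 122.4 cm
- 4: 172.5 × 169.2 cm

3

Target 5:4 ≈ 1.250.
1: 1.143 (Δ0.107)  2: 1.200 (Δ0.050)  3: 1.261 (Δ0.011)  4: 1.020 (Δ0.230)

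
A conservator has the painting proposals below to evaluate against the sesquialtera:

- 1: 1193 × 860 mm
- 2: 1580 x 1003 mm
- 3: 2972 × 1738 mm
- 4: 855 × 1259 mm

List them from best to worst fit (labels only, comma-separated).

4, 2, 1, 3

Ratios: 1 = 1193 / 860 ≈ 1.387; 2 = 1580 / 1003 ≈ 1.575; 3 = 2972 / 1738 ≈ 1.710; 4 = 1259 / 855 ≈ 1.473.
|Δ from 1.500|: 1 0.113; 2 0.075; 3 0.210; 4 0.027.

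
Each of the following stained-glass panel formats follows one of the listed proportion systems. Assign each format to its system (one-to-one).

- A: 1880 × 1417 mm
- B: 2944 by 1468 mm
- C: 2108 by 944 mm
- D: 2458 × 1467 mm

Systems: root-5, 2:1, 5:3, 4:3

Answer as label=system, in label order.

A=4:3, B=2:1, C=root-5, D=5:3

Ratios: A ≈ 1.327; B ≈ 2.005; C ≈ 2.233; D ≈ 1.676.
Targets: root-5 ≈ 2.236; 2:1 ≈ 2.000; 5:3 ≈ 1.667; 4:3 ≈ 1.333.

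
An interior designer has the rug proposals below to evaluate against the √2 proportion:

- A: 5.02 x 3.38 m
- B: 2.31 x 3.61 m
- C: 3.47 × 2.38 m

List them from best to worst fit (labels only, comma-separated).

Ratios: A = 5.02 / 3.38 ≈ 1.485; B = 3.61 / 2.31 ≈ 1.563; C = 3.47 / 2.38 ≈ 1.458.
|Δ from 1.414|: A 0.071; B 0.149; C 0.044.

C, A, B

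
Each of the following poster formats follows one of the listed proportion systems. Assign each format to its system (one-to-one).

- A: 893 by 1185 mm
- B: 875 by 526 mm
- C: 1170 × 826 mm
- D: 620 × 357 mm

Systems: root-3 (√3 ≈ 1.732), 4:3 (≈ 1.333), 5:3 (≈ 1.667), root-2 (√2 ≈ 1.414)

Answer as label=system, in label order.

A=4:3, B=5:3, C=root-2, D=root-3

A = 1185/893 ≈ 1.327 → 4:3 (1.333)
B = 875/526 ≈ 1.663 → 5:3 (1.667)
C = 1170/826 ≈ 1.416 → root-2 (1.414)
D = 620/357 ≈ 1.737 → root-3 (1.732)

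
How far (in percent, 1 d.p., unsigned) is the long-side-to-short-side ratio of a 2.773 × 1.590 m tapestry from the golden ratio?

Ratio = 2.773 / 1.590 ≈ 1.7440.
Ideal golden ratio ≈ 1.6180. |1.7440 − 1.6180| / 1.6180 ≈ 7.79% → 7.8%.

7.8%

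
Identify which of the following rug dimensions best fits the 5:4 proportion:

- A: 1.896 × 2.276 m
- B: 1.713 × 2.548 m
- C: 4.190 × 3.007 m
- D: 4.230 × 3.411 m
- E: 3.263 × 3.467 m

Target 5:4 ≈ 1.250.
A: 1.200 (Δ0.050)  B: 1.487 (Δ0.237)  C: 1.393 (Δ0.143)  D: 1.240 (Δ0.010)  E: 1.063 (Δ0.187)

D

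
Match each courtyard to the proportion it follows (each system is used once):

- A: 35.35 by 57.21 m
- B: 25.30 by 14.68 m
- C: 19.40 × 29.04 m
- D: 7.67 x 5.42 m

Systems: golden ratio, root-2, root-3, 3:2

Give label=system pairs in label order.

A = 57.21/35.35 ≈ 1.618 → golden ratio (1.618)
B = 25.30/14.68 ≈ 1.723 → root-3 (1.732)
C = 29.04/19.40 ≈ 1.497 → 3:2 (1.500)
D = 7.67/5.42 ≈ 1.415 → root-2 (1.414)

A=golden ratio, B=root-3, C=3:2, D=root-2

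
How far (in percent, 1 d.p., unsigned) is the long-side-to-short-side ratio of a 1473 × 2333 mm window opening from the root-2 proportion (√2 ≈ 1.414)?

Ratio = 2333 / 1473 ≈ 1.5838.
Ideal root-2 ≈ 1.4142. |1.5838 − 1.4142| / 1.4142 ≈ 11.99% → 12.0%.

12.0%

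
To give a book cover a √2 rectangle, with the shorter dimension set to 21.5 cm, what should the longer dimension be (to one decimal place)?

root-2 ≈ 1.41421.
Longer side = 21.5 × 1.41421 ≈ 30.406 → 30.4 cm.

30.4 cm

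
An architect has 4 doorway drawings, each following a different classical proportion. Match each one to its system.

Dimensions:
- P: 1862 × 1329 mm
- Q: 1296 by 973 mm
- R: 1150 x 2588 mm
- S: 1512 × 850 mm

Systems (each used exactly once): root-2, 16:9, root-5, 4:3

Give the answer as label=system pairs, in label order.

P=root-2, Q=4:3, R=root-5, S=16:9

Ratios: P ≈ 1.401; Q ≈ 1.332; R ≈ 2.250; S ≈ 1.779.
Targets: root-2 ≈ 1.414; 16:9 ≈ 1.778; root-5 ≈ 2.236; 4:3 ≈ 1.333.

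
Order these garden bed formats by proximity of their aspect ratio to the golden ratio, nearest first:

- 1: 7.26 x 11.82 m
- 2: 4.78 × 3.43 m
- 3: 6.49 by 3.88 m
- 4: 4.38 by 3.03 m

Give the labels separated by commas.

1, 3, 4, 2

Ratios: 1 = 11.82 / 7.26 ≈ 1.628; 2 = 4.78 / 3.43 ≈ 1.394; 3 = 6.49 / 3.88 ≈ 1.673; 4 = 4.38 / 3.03 ≈ 1.446.
|Δ from 1.618|: 1 0.010; 2 0.224; 3 0.055; 4 0.172.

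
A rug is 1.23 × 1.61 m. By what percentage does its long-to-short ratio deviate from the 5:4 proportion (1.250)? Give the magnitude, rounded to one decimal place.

Ratio = 1.61 / 1.23 ≈ 1.3089.
Ideal 5:4 = 1.2500. |1.3089 − 1.2500| / 1.2500 ≈ 4.71% → 4.7%.

4.7%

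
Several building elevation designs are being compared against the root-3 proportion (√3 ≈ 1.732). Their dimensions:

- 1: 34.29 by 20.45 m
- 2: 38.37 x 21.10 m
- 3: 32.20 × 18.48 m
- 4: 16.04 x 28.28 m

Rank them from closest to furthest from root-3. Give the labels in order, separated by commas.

3, 4, 1, 2

Ratios: 1 = 34.29 / 20.45 ≈ 1.677; 2 = 38.37 / 21.10 ≈ 1.818; 3 = 32.20 / 18.48 ≈ 1.742; 4 = 28.28 / 16.04 ≈ 1.763.
|Δ from 1.732|: 1 0.055; 2 0.086; 3 0.010; 4 0.031.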